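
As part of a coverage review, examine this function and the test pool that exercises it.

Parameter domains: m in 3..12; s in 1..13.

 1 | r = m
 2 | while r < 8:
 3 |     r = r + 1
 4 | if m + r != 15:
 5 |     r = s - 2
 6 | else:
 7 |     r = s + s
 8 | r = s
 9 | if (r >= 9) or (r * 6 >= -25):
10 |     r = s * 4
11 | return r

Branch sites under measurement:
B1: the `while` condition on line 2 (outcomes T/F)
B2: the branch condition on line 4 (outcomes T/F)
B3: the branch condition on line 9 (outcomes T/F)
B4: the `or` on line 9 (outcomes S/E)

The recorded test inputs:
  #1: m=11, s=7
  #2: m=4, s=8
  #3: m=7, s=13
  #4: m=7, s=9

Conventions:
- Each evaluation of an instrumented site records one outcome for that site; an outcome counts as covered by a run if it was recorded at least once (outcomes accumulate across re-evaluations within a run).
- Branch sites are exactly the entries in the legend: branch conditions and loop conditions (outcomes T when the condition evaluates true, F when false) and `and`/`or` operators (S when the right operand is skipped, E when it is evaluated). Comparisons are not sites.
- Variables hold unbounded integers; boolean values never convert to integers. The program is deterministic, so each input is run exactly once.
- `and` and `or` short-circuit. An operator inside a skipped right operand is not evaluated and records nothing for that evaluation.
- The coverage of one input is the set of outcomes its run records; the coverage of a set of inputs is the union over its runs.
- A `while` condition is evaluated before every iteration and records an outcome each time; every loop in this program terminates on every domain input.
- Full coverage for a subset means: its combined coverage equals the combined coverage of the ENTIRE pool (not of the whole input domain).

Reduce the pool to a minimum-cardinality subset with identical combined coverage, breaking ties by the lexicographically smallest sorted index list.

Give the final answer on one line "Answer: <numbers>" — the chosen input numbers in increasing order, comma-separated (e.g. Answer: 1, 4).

input #1, m=11, s=7: events B1->F, B2->T, B4->E, B3->T; outcomes B1=F, B2=T, B3=T, B4=E
input #2, m=4, s=8: events B1->T, B1->T, B1->T, B1->T, B1->F, B2->T, B4->E, B3->T; outcomes B1=T, B1=F, B2=T, B3=T, B4=E
input #3, m=7, s=13: events B1->T, B1->F, B2->F, B4->S, B3->T; outcomes B1=T, B1=F, B2=F, B3=T, B4=S
input #4, m=7, s=9: events B1->T, B1->F, B2->F, B4->S, B3->T; outcomes B1=T, B1=F, B2=F, B3=T, B4=S
the full pool covers 7 outcomes: B1=T, B1=F, B2=T, B2=F, B3=T, B4=S, B4=E
checked all size-1 subsets: none covers 7 outcomes (max 5/7)
size 2: inputs {1, 3} cover all 7 outcomes, and no lexicographically smaller subset of this size does

Answer: 1, 3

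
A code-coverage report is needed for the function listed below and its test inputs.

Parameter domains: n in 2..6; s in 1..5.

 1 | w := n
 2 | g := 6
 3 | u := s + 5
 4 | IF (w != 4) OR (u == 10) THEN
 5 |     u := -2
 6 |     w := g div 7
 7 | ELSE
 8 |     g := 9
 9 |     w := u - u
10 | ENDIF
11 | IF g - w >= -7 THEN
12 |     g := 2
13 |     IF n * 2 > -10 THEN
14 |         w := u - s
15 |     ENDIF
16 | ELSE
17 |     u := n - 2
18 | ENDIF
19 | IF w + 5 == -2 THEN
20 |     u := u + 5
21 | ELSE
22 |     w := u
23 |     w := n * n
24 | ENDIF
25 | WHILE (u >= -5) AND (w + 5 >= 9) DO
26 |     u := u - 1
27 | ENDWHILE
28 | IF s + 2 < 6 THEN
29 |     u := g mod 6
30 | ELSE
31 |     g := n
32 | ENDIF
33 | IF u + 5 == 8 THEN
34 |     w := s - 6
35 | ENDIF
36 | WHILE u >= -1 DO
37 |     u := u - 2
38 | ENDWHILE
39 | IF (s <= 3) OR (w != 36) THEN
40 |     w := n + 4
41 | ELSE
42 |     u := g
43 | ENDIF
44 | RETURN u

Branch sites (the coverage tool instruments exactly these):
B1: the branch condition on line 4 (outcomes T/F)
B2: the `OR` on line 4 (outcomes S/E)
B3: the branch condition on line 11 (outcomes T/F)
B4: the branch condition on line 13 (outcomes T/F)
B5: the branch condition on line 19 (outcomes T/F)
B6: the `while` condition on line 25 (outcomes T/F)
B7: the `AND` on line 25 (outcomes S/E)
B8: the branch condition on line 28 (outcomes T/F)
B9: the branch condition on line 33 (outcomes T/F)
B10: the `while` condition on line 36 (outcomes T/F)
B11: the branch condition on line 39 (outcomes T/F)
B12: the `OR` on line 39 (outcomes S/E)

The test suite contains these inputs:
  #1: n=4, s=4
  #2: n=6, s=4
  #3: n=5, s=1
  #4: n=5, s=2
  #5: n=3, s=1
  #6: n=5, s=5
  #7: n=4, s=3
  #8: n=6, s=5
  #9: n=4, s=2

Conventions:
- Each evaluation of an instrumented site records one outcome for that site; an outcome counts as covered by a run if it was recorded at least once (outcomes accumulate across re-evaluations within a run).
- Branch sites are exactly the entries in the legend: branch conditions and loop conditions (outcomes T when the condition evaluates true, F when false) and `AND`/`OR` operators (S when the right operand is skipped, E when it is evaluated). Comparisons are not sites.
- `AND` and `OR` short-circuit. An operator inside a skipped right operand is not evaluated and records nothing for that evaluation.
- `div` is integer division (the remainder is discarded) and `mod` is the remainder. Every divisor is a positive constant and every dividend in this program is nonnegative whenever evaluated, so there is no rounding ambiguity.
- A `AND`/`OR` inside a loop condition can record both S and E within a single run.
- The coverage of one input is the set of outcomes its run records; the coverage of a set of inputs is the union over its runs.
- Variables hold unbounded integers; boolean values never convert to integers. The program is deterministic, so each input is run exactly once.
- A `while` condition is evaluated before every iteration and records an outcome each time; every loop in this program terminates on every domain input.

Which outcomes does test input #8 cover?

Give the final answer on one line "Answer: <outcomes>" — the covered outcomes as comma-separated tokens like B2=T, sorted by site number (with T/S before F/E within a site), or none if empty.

Tracing the run of input #8 (n=6, s=5):
  B2->S, B1->T, B3->T, B4->T, B5->T, B7->E, B6->F, B8->F, B9->T, B10->T
  B10->T, B10->T, B10->F, B12->E, B11->T
distinct outcomes covered: B1=T, B2=S, B3=T, B4=T, B5=T, B6=F, B7=E, B8=F, B9=T, B10=T, B10=F, B11=T, B12=E

Answer: B1=T, B2=S, B3=T, B4=T, B5=T, B6=F, B7=E, B8=F, B9=T, B10=T, B10=F, B11=T, B12=E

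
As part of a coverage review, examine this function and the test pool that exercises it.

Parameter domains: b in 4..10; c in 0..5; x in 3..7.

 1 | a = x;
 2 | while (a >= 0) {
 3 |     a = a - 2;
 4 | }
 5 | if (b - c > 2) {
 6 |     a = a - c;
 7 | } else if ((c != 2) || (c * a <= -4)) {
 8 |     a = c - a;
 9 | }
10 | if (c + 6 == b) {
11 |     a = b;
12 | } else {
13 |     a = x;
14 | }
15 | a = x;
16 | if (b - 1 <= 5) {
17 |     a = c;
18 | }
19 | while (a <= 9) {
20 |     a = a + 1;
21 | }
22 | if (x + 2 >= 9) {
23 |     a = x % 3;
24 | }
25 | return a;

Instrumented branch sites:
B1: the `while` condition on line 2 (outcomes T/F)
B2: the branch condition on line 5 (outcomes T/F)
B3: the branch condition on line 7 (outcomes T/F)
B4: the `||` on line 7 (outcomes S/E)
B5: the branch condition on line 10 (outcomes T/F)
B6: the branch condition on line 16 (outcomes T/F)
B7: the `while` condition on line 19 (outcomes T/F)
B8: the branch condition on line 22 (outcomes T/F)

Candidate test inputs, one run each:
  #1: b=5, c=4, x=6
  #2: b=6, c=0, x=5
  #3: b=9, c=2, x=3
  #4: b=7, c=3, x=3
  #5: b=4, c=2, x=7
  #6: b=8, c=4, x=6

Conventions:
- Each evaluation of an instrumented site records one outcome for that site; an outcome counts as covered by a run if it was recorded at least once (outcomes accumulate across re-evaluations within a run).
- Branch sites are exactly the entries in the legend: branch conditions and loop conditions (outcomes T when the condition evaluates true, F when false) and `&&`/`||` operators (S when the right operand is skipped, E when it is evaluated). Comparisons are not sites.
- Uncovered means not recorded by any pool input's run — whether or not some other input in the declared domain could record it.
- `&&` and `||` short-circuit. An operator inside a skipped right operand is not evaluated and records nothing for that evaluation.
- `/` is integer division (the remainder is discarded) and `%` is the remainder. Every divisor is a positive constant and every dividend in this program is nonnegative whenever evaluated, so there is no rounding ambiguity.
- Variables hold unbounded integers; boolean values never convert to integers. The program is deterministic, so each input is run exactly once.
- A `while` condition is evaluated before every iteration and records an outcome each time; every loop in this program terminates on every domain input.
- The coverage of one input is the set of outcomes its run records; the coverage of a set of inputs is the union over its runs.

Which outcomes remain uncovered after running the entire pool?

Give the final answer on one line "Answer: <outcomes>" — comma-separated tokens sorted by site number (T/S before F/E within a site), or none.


test 1 (b=5, c=4, x=6) hits B1=T, B1=F, B2=F, B3=T, B4=S, B5=F, B6=T, B7=T, B7=F, B8=F
test 2 (b=6, c=0, x=5) hits B1=T, B1=F, B2=T, B5=T, B6=T, B7=T, B7=F, B8=F
test 3 (b=9, c=2, x=3) hits B1=T, B1=F, B2=T, B5=F, B6=F, B7=T, B7=F, B8=F
test 4 (b=7, c=3, x=3) hits B1=T, B1=F, B2=T, B5=F, B6=F, B7=T, B7=F, B8=F
test 5 (b=4, c=2, x=7) hits B1=T, B1=F, B2=F, B3=F, B4=E, B5=F, B6=T, B7=T, B7=F, B8=T
test 6 (b=8, c=4, x=6) hits B1=T, B1=F, B2=T, B5=F, B6=F, B7=T, B7=F, B8=F
union over the pool: B1=T, B1=F, B2=T, B2=F, B3=T, B3=F, B4=S, B4=E, B5=T, B5=F, B6=T, B6=F, B7=T, B7=F, B8=T, B8=F
uncovered (0 of 16): none
Answer: none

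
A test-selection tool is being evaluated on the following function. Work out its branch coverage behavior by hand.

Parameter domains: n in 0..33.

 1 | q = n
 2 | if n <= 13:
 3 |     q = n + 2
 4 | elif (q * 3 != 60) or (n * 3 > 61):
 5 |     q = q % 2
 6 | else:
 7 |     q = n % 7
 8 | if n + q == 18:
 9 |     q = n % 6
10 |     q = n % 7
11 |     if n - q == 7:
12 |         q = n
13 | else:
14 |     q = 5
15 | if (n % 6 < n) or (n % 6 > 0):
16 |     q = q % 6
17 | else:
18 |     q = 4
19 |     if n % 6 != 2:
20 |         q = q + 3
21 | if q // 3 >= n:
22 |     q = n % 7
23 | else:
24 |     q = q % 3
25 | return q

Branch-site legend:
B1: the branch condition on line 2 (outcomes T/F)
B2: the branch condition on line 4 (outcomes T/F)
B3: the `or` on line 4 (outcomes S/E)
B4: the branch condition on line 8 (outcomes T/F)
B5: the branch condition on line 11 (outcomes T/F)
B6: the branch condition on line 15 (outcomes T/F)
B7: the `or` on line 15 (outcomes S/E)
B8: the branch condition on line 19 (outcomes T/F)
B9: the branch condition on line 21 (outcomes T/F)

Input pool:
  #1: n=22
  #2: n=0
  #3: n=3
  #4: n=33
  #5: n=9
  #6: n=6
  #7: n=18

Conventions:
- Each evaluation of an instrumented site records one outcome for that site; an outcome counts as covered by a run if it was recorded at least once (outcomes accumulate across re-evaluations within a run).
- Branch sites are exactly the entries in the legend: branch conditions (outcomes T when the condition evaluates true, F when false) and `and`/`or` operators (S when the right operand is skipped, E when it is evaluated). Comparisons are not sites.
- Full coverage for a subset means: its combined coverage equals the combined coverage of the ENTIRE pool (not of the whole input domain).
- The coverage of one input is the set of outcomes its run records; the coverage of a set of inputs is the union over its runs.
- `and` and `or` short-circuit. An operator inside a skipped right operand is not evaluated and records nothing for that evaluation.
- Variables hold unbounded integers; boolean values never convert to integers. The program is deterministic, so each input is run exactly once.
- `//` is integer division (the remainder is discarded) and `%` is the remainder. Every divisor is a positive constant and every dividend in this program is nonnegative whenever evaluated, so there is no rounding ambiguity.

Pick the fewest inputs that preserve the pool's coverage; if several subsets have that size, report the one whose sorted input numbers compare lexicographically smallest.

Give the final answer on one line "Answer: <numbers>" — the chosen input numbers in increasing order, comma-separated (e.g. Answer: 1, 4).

test 1 (n=22) fires B1->F, B3->S, B2->T, B4->F, B7->S, B6->T, B9->F; hits B1=F, B2=T, B3=S, B4=F, B6=T, B7=S, B9=F
test 2 (n=0) fires B1->T, B4->F, B7->E, B6->F, B8->T, B9->T; hits B1=T, B4=F, B6=F, B7=E, B8=T, B9=T
test 3 (n=3) fires B1->T, B4->F, B7->E, B6->T, B9->F; hits B1=T, B4=F, B6=T, B7=E, B9=F
test 4 (n=33) fires B1->F, B3->S, B2->T, B4->F, B7->S, B6->T, B9->F; hits B1=F, B2=T, B3=S, B4=F, B6=T, B7=S, B9=F
test 5 (n=9) fires B1->T, B4->F, B7->S, B6->T, B9->F; hits B1=T, B4=F, B6=T, B7=S, B9=F
test 6 (n=6) fires B1->T, B4->F, B7->S, B6->T, B9->F; hits B1=T, B4=F, B6=T, B7=S, B9=F
test 7 (n=18) fires B1->F, B3->S, B2->T, B4->T, B5->F, B7->S, B6->T, B9->F; hits B1=F, B2=T, B3=S, B4=T, B5=F, B6=T, B7=S, B9=F
together the pool reaches 14 outcomes: B1=T, B1=F, B2=T, B3=S, B4=T, B4=F, B5=F, B6=T, B6=F, B7=S, B7=E, B8=T, B9=T, B9=F
size 1 is not enough: best union over all size-1 subsets is 8/14
the canonical winner is {2, 7}: size 2, full 14-outcome coverage, earliest index list among size-2 covers

Answer: 2, 7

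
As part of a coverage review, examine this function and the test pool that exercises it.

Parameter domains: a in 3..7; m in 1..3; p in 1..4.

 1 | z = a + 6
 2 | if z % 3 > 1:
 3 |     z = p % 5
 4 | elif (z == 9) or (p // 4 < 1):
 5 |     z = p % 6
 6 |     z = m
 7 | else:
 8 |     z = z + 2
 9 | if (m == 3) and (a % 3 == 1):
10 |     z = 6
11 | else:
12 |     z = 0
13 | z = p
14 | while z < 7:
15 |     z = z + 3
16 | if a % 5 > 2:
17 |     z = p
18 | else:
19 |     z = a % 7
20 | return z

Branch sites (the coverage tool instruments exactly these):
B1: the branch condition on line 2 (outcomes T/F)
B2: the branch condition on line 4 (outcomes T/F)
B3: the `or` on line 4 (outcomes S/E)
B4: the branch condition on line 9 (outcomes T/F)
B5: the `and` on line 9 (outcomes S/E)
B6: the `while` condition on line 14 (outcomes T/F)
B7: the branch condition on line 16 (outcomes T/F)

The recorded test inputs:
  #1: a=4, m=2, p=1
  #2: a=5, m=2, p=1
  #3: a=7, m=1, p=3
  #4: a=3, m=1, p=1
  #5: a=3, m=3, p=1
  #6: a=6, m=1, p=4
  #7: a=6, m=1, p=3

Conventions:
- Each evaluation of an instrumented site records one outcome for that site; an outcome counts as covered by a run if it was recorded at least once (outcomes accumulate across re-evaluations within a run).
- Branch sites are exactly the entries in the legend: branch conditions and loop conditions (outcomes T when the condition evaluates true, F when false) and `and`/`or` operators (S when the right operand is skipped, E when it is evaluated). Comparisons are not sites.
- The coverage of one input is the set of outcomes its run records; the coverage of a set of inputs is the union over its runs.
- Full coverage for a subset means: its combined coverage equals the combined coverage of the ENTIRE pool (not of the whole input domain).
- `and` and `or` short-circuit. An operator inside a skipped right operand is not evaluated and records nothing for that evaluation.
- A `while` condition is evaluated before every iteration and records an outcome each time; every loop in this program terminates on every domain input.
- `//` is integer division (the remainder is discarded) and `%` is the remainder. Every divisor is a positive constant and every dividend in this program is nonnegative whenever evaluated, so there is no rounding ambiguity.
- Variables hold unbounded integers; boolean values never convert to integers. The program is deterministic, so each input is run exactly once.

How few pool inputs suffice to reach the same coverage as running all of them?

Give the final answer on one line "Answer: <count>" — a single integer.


#1 (a=4, m=2, p=1) -> B1->F, B3->E, B2->T, B5->S, B4->F, B6->T, B6->T, B6->F, B7->T; covered: B1=F, B2=T, B3=E, B4=F, B5=S, B6=T, B6=F, B7=T
#2 (a=5, m=2, p=1) -> B1->T, B5->S, B4->F, B6->T, B6->T, B6->F, B7->F; covered: B1=T, B4=F, B5=S, B6=T, B6=F, B7=F
#3 (a=7, m=1, p=3) -> B1->F, B3->E, B2->T, B5->S, B4->F, B6->T, B6->T, B6->F, B7->F; covered: B1=F, B2=T, B3=E, B4=F, B5=S, B6=T, B6=F, B7=F
#4 (a=3, m=1, p=1) -> B1->F, B3->S, B2->T, B5->S, B4->F, B6->T, B6->T, B6->F, B7->T; covered: B1=F, B2=T, B3=S, B4=F, B5=S, B6=T, B6=F, B7=T
#5 (a=3, m=3, p=1) -> B1->F, B3->S, B2->T, B5->E, B4->F, B6->T, B6->T, B6->F, B7->T; covered: B1=F, B2=T, B3=S, B4=F, B5=E, B6=T, B6=F, B7=T
#6 (a=6, m=1, p=4) -> B1->F, B3->E, B2->F, B5->S, B4->F, B6->T, B6->F, B7->F; covered: B1=F, B2=F, B3=E, B4=F, B5=S, B6=T, B6=F, B7=F
#7 (a=6, m=1, p=3) -> B1->F, B3->E, B2->T, B5->S, B4->F, B6->T, B6->T, B6->F, B7->F; covered: B1=F, B2=T, B3=E, B4=F, B5=S, B6=T, B6=F, B7=F
the full pool covers 13 outcomes: B1=T, B1=F, B2=T, B2=F, B3=S, B3=E, B4=F, B5=S, B5=E, B6=T, B6=F, B7=T, B7=F
checked all size-1 subsets: none covers 13 outcomes (max 8/13)
checked all size-2 subsets: none covers 13 outcomes (max 12/13)
the canonical winner is {2, 5, 6}: size 3, full 13-outcome coverage, earliest index list among size-3 covers
Answer: 3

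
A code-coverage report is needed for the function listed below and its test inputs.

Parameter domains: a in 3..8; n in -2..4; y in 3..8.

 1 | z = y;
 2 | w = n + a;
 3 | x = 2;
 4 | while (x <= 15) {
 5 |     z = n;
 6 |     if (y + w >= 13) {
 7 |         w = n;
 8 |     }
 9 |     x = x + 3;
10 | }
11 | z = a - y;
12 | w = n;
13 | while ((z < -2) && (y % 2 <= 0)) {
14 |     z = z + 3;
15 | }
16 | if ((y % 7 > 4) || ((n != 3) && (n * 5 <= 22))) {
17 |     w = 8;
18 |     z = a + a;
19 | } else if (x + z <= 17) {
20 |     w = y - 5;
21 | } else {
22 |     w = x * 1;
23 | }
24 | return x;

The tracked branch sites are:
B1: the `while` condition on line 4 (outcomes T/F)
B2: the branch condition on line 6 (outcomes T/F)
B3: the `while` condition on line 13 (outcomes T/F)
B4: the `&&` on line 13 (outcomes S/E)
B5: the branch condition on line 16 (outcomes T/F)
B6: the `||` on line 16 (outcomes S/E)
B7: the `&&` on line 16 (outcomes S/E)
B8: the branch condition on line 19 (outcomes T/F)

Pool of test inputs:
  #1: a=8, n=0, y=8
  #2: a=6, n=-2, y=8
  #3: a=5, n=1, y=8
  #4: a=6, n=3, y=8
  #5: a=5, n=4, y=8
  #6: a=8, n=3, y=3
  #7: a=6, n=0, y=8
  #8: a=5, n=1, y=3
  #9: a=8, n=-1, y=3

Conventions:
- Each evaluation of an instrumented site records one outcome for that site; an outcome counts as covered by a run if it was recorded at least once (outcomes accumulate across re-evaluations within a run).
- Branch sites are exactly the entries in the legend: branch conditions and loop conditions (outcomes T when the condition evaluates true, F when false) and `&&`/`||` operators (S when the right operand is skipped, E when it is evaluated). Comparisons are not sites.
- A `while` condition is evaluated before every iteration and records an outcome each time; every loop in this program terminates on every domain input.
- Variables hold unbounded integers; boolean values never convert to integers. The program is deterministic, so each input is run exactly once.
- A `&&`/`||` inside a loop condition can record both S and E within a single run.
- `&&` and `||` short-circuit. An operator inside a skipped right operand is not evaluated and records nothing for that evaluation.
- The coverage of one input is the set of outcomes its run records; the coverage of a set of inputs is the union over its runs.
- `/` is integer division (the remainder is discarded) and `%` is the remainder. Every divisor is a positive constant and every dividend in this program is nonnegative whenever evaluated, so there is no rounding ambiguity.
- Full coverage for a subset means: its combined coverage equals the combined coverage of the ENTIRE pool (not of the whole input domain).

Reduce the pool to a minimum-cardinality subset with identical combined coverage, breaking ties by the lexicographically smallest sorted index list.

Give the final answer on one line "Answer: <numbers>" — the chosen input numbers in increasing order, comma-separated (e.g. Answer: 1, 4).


input #1, a=8, n=0, y=8: outcomes B1=T, B1=F, B2=T, B2=F, B3=F, B4=S, B5=T, B6=E, B7=E
input #2, a=6, n=-2, y=8: outcomes B1=T, B1=F, B2=F, B3=F, B4=S, B5=T, B6=E, B7=E
input #3, a=5, n=1, y=8: outcomes B1=T, B1=F, B2=T, B2=F, B3=T, B3=F, B4=S, B4=E, B5=T, B6=E, B7=E
input #4, a=6, n=3, y=8: outcomes B1=T, B1=F, B2=T, B2=F, B3=F, B4=S, B5=F, B6=E, B7=S, B8=T
input #5, a=5, n=4, y=8: outcomes B1=T, B1=F, B2=T, B2=F, B3=T, B3=F, B4=S, B4=E, B5=T, B6=E, B7=E
input #6, a=8, n=3, y=3: outcomes B1=T, B1=F, B2=T, B2=F, B3=F, B4=S, B5=F, B6=E, B7=S, B8=F
input #7, a=6, n=0, y=8: outcomes B1=T, B1=F, B2=T, B2=F, B3=F, B4=S, B5=T, B6=E, B7=E
input #8, a=5, n=1, y=3: outcomes B1=T, B1=F, B2=F, B3=F, B4=S, B5=T, B6=E, B7=E
input #9, a=8, n=-1, y=3: outcomes B1=T, B1=F, B2=F, B3=F, B4=S, B5=T, B6=E, B7=E
pool-wide coverage (15 outcomes): B1=T, B1=F, B2=T, B2=F, B3=T, B3=F, B4=S, B4=E, B5=T, B5=F, B6=E, B7=S, B7=E, B8=T, B8=F
no size-1 subset reaches all 15 outcomes (best union: 11/15)
no size-2 subset reaches all 15 outcomes (best union: 14/15)
inputs {3, 4, 6} (size 3) cover everything; no size-3 subset with a lexicographically smaller index list covers all 15
Answer: 3, 4, 6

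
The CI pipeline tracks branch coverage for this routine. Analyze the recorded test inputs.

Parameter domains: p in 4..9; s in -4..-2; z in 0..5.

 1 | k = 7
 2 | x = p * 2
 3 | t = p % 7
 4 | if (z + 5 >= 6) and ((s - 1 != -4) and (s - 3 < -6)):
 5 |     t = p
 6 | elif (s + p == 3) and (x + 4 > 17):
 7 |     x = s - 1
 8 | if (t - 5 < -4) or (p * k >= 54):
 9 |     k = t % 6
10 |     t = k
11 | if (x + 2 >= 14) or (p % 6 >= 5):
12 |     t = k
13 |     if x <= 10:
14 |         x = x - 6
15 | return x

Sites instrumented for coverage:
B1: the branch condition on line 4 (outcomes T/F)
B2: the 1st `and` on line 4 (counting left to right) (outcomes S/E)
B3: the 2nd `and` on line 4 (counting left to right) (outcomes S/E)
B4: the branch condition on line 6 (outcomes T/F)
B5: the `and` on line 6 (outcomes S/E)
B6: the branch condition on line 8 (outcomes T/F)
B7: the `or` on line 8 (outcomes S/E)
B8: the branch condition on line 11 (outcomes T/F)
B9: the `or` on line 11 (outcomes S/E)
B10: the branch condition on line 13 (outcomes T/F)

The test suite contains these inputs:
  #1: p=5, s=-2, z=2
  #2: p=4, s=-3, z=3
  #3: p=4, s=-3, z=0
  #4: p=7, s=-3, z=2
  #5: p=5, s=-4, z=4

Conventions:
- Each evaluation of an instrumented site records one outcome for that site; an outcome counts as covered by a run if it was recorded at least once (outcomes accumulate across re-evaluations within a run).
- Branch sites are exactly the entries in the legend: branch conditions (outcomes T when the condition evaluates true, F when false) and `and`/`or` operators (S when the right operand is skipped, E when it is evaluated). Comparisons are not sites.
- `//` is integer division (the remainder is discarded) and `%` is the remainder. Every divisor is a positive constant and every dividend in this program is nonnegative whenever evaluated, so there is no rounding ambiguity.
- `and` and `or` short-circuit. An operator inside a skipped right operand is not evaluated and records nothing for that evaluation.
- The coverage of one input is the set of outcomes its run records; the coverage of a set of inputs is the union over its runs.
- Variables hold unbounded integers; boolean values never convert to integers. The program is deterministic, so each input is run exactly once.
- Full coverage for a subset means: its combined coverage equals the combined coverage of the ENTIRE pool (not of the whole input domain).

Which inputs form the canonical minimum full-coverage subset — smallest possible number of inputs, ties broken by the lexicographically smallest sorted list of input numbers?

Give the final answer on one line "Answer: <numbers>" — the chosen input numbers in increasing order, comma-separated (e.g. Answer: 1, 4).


input #1, p=5, s=-2, z=2: events B2->E, B3->E, B1->F, B5->E, B4->F, B7->E, B6->F, B9->E, B8->T, B10->T; outcomes B1=F, B2=E, B3=E, B4=F, B5=E, B6=F, B7=E, B8=T, B9=E, B10=T
input #2, p=4, s=-3, z=3: events B2->E, B3->S, B1->F, B5->S, B4->F, B7->E, B6->F, B9->E, B8->F; outcomes B1=F, B2=E, B3=S, B4=F, B5=S, B6=F, B7=E, B8=F, B9=E
input #3, p=4, s=-3, z=0: events B2->S, B1->F, B5->S, B4->F, B7->E, B6->F, B9->E, B8->F; outcomes B1=F, B2=S, B4=F, B5=S, B6=F, B7=E, B8=F, B9=E
input #4, p=7, s=-3, z=2: events B2->E, B3->S, B1->F, B5->S, B4->F, B7->S, B6->T, B9->S, B8->T, B10->F; outcomes B1=F, B2=E, B3=S, B4=F, B5=S, B6=T, B7=S, B8=T, B9=S, B10=F
input #5, p=5, s=-4, z=4: events B2->E, B3->E, B1->T, B7->E, B6->F, B9->E, B8->T, B10->T; outcomes B1=T, B2=E, B3=E, B6=F, B7=E, B8=T, B9=E, B10=T
pool-wide coverage (19 outcomes): B1=T, B1=F, B2=S, B2=E, B3=S, B3=E, B4=F, B5=S, B5=E, B6=T, B6=F, B7=S, B7=E, B8=T, B8=F, B9=S, B9=E, B10=T, B10=F
every size-1 subset falls short of the 19 outcomes (best: 10/19)
every size-2 subset falls short of the 19 outcomes (best: 16/19)
every size-3 subset falls short of the 19 outcomes (best: 18/19)
at size 4, {1, 3, 4, 5} reaches all 19 outcomes; every lexicographically earlier size-4 subset fails
Answer: 1, 3, 4, 5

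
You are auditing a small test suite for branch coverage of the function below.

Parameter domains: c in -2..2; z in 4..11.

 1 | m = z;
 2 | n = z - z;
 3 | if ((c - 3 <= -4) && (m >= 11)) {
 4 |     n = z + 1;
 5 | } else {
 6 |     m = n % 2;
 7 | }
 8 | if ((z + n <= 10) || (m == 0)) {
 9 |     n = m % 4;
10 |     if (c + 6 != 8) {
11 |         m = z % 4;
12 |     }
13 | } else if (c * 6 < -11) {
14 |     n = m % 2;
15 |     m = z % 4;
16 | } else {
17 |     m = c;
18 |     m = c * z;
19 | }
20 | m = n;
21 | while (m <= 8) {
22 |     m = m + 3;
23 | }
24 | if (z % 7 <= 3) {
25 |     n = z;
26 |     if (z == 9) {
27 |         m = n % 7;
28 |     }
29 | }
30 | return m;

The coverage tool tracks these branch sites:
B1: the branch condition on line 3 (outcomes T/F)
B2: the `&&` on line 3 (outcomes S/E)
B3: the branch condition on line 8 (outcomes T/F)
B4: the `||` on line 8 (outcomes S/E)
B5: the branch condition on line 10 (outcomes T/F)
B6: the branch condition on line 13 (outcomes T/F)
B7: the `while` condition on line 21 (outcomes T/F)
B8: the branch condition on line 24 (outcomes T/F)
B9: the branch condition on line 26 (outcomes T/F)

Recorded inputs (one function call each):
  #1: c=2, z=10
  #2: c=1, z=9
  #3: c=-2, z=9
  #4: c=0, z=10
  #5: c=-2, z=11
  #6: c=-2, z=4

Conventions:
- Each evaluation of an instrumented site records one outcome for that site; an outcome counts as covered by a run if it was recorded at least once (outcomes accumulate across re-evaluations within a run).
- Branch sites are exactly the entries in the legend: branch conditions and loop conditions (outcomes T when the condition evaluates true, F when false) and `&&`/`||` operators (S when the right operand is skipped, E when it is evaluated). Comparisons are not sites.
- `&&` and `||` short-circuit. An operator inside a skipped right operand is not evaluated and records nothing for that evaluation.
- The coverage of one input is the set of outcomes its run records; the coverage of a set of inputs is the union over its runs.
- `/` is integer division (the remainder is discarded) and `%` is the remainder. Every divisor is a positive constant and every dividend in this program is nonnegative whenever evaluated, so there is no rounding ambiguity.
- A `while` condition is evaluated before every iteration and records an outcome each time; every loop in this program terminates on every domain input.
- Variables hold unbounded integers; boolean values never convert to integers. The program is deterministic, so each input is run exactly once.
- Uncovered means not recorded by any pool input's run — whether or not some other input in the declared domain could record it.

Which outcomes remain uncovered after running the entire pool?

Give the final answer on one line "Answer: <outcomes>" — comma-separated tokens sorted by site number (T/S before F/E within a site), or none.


test 1 (c=2, z=10) fires B2->S, B1->F, B4->S, B3->T, B5->F, B7->T, B7->T, B7->T, B7->F, B8->T, B9->F; hits B1=F, B2=S, B3=T, B4=S, B5=F, B7=T, B7=F, B8=T, B9=F
test 2 (c=1, z=9) fires B2->S, B1->F, B4->S, B3->T, B5->T, B7->T, B7->T, B7->T, B7->F, B8->T, B9->T; hits B1=F, B2=S, B3=T, B4=S, B5=T, B7=T, B7=F, B8=T, B9=T
test 3 (c=-2, z=9) fires B2->E, B1->F, B4->S, B3->T, B5->T, B7->T, B7->T, B7->T, B7->F, B8->T, B9->T; hits B1=F, B2=E, B3=T, B4=S, B5=T, B7=T, B7=F, B8=T, B9=T
test 4 (c=0, z=10) fires B2->S, B1->F, B4->S, B3->T, B5->T, B7->T, B7->T, B7->T, B7->F, B8->T, B9->F; hits B1=F, B2=S, B3=T, B4=S, B5=T, B7=T, B7=F, B8=T, B9=F
test 5 (c=-2, z=11) fires B2->E, B1->T, B4->E, B3->F, B6->T, B7->T, B7->T, B7->T, B7->F, B8->F; hits B1=T, B2=E, B3=F, B4=E, B6=T, B7=T, B7=F, B8=F
test 6 (c=-2, z=4) fires B2->E, B1->F, B4->S, B3->T, B5->T, B7->T, B7->T, B7->T, B7->F, B8->F; hits B1=F, B2=E, B3=T, B4=S, B5=T, B7=T, B7=F, B8=F
union over the pool: B1=T, B1=F, B2=S, B2=E, B3=T, B3=F, B4=S, B4=E, B5=T, B5=F, B6=T, B7=T, B7=F, B8=T, B8=F, B9=T, B9=F
uncovered (1 of 18): B6=F
Answer: B6=F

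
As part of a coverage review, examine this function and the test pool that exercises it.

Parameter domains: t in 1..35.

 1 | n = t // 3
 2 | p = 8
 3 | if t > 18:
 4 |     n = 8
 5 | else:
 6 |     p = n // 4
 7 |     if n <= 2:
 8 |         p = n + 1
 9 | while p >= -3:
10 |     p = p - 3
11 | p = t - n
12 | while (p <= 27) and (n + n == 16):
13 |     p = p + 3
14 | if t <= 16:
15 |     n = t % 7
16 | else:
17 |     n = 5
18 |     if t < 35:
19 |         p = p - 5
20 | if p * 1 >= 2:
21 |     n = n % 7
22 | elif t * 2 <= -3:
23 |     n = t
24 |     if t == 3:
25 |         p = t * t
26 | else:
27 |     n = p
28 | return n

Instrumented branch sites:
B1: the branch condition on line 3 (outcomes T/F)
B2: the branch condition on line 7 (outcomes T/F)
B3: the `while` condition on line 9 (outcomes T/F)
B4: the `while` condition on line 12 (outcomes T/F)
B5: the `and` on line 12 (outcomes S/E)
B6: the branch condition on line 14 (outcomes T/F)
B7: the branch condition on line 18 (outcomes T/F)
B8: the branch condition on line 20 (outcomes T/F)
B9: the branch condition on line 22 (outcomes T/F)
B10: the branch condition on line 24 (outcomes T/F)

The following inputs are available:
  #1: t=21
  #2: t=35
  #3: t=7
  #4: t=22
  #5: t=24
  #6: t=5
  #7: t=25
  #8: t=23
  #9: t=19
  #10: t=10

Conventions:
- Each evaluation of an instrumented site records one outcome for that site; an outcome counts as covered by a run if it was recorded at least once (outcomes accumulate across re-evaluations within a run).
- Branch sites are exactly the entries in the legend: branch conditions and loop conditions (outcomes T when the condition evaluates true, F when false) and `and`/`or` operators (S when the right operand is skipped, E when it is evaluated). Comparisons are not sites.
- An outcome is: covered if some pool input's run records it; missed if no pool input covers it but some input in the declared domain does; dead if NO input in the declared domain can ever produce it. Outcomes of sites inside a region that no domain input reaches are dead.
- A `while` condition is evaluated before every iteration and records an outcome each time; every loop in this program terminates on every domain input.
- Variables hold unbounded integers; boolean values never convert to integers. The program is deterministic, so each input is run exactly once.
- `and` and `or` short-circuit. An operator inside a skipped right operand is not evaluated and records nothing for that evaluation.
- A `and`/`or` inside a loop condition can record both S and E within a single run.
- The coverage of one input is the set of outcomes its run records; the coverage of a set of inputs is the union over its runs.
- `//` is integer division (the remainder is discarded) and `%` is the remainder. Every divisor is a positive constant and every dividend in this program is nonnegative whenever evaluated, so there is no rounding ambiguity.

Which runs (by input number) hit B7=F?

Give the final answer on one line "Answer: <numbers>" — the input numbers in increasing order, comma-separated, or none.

input #1 (t=21): never hits B7=F
input #2 (t=35): hits B7=F
input #3 (t=7): never hits B7=F
input #4 (t=22): never hits B7=F
input #5 (t=24): never hits B7=F
input #6 (t=5): never hits B7=F
input #7 (t=25): never hits B7=F
input #8 (t=23): never hits B7=F
input #9 (t=19): never hits B7=F
input #10 (t=10): never hits B7=F

Answer: 2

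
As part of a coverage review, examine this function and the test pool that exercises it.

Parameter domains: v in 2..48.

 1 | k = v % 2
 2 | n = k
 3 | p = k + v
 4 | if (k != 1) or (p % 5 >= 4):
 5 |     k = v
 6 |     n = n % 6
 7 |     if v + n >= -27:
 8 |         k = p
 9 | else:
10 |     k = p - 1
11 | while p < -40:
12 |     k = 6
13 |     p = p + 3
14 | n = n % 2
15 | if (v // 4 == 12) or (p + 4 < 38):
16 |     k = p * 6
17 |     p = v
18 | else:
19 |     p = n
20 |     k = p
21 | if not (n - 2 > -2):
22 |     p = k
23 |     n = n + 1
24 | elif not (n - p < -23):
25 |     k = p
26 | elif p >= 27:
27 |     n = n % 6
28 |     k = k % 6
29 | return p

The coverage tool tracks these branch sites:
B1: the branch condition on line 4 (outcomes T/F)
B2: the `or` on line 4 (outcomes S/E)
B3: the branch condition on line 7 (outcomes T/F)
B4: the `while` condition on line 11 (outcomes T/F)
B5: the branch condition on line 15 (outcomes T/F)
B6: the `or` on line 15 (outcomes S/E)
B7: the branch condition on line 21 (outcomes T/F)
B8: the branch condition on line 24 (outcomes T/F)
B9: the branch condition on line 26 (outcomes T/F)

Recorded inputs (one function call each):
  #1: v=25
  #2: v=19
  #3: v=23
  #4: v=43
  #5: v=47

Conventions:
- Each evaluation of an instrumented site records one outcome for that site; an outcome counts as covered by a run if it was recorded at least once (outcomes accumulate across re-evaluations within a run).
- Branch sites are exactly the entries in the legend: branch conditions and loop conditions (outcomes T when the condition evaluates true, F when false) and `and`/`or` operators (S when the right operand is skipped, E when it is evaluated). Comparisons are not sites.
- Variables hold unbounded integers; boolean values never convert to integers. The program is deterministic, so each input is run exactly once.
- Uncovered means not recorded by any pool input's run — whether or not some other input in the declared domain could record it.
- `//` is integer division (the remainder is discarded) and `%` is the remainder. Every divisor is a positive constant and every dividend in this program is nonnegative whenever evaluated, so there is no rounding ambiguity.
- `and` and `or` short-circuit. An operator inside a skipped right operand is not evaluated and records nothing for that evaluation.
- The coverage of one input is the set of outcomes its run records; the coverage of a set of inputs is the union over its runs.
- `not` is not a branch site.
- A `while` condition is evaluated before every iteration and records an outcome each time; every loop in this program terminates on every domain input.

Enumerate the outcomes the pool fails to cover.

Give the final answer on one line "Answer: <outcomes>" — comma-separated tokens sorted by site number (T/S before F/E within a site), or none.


input #1, v=25: outcomes B1=F, B2=E, B4=F, B5=T, B6=E, B7=F, B8=F, B9=F
input #2, v=19: outcomes B1=F, B2=E, B4=F, B5=T, B6=E, B7=F, B8=T
input #3, v=23: outcomes B1=T, B2=E, B3=T, B4=F, B5=T, B6=E, B7=F, B8=T
input #4, v=43: outcomes B1=T, B2=E, B3=T, B4=F, B5=F, B6=E, B7=F, B8=T
input #5, v=47: outcomes B1=F, B2=E, B4=F, B5=F, B6=E, B7=F, B8=T
union over the pool: B1=T, B1=F, B2=E, B3=T, B4=F, B5=T, B5=F, B6=E, B7=F, B8=T, B8=F, B9=F
uncovered (6 of 18): B2=S, B3=F, B4=T, B6=S, B7=T, B9=T
Answer: B2=S, B3=F, B4=T, B6=S, B7=T, B9=T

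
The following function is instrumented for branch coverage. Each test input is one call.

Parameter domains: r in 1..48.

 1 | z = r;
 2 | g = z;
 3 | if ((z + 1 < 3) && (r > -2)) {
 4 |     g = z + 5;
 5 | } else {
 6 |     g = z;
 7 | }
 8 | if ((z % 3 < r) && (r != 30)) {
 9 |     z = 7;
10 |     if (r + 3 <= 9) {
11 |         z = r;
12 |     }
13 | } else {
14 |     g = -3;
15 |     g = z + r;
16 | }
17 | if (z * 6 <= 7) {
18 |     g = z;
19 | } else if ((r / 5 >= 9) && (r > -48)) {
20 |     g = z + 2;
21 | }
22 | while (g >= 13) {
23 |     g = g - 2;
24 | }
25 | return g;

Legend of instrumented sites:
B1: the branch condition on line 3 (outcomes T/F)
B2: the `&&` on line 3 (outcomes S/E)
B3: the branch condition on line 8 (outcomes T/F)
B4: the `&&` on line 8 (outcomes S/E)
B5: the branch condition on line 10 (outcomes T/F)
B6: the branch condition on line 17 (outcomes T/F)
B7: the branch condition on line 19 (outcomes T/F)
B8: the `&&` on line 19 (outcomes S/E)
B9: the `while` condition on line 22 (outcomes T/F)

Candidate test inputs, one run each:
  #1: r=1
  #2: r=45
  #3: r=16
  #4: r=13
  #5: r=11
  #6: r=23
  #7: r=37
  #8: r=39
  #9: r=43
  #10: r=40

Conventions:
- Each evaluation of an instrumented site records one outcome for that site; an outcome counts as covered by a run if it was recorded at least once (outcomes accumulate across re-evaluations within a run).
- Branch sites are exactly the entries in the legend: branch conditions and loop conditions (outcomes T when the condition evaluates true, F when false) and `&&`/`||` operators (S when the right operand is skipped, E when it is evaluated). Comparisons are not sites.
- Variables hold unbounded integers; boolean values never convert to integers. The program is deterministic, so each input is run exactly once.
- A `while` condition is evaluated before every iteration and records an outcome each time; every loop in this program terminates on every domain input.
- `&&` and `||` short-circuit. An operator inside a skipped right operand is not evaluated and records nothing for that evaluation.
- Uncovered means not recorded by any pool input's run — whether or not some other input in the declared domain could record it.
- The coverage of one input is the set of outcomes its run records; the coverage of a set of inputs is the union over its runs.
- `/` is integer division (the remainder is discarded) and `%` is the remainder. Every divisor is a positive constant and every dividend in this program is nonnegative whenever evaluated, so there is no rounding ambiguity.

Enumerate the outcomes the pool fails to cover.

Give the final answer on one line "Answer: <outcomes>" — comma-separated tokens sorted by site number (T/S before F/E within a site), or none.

test 1 (r=1) fires B2->E, B1->T, B4->S, B3->F, B6->T, B9->F; hits B1=T, B2=E, B3=F, B4=S, B6=T, B9=F
test 2 (r=45) fires B2->S, B1->F, B4->E, B3->T, B5->F, B6->F, B8->E, B7->T, B9->F; hits B1=F, B2=S, B3=T, B4=E, B5=F, B6=F, B7=T, B8=E, B9=F
test 3 (r=16) fires B2->S, B1->F, B4->E, B3->T, B5->F, B6->F, B8->S, B7->F, B9->T, B9->T, B9->F; hits B1=F, B2=S, B3=T, B4=E, B5=F, B6=F, B7=F, B8=S, B9=T, B9=F
test 4 (r=13) fires B2->S, B1->F, B4->E, B3->T, B5->F, B6->F, B8->S, B7->F, B9->T, B9->F; hits B1=F, B2=S, B3=T, B4=E, B5=F, B6=F, B7=F, B8=S, B9=T, B9=F
test 5 (r=11) fires B2->S, B1->F, B4->E, B3->T, B5->F, B6->F, B8->S, B7->F, B9->F; hits B1=F, B2=S, B3=T, B4=E, B5=F, B6=F, B7=F, B8=S, B9=F
test 6 (r=23) fires B2->S, B1->F, B4->E, B3->T, B5->F, B6->F, B8->S, B7->F, B9->T, B9->T, B9->T, B9->T, B9->T, B9->T, ...; hits B1=F, B2=S, B3=T, B4=E, B5=F, B6=F, B7=F, B8=S, B9=T, B9=F
test 7 (r=37) fires B2->S, B1->F, B4->E, B3->T, B5->F, B6->F, B8->S, B7->F, B9->T, B9->T, B9->T, B9->T, B9->T, B9->T, ...; hits B1=F, B2=S, B3=T, B4=E, B5=F, B6=F, B7=F, B8=S, B9=T, B9=F
test 8 (r=39) fires B2->S, B1->F, B4->E, B3->T, B5->F, B6->F, B8->S, B7->F, B9->T, B9->T, B9->T, B9->T, B9->T, B9->T, ...; hits B1=F, B2=S, B3=T, B4=E, B5=F, B6=F, B7=F, B8=S, B9=T, B9=F
test 9 (r=43) fires B2->S, B1->F, B4->E, B3->T, B5->F, B6->F, B8->S, B7->F, B9->T, B9->T, B9->T, B9->T, B9->T, B9->T, ...; hits B1=F, B2=S, B3=T, B4=E, B5=F, B6=F, B7=F, B8=S, B9=T, B9=F
test 10 (r=40) fires B2->S, B1->F, B4->E, B3->T, B5->F, B6->F, B8->S, B7->F, B9->T, B9->T, B9->T, B9->T, B9->T, B9->T, ...; hits B1=F, B2=S, B3=T, B4=E, B5=F, B6=F, B7=F, B8=S, B9=T, B9=F
union over the pool: B1=T, B1=F, B2=S, B2=E, B3=T, B3=F, B4=S, B4=E, B5=F, B6=T, B6=F, B7=T, B7=F, B8=S, B8=E, B9=T, B9=F
uncovered (1 of 18): B5=T

Answer: B5=T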